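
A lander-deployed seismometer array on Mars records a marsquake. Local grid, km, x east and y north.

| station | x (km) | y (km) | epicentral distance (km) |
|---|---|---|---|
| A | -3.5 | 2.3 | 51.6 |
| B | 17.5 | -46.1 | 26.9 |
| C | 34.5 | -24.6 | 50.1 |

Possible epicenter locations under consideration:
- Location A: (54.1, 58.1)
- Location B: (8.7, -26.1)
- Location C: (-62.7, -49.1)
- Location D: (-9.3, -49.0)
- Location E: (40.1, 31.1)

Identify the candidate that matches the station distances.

Location D

For each candidate, compare |candidate − station| to the reported distance:
Location A: residuals A 28.6, B 83.5, C 34.9 → max 83.5 km
Location B: residuals A 20.7, B 5.0, C 24.3 → max 24.3 km
Location C: residuals A 26.8, B 53.4, C 50.1 → max 53.4 km
Location D: residuals A 0.0, B 0.1, C 0.0 → max 0.1 km
Location E: residuals A 0.7, B 53.5, C 5.9 → max 53.5 km
Only Location D has all residuals ≈ 0.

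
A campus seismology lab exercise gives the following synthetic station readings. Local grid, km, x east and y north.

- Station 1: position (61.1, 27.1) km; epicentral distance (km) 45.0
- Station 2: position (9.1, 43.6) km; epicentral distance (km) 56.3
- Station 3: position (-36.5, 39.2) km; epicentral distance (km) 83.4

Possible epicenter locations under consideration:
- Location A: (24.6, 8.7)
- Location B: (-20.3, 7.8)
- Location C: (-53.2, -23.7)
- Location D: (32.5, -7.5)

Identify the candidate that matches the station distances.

For each candidate, compare |candidate − station| to the reported distance:
Location A: residuals Station 1 4.1, Station 2 18.1, Station 3 15.1 → max 18.1 km
Location B: residuals Station 1 38.7, Station 2 10.0, Station 3 48.1 → max 48.1 km
Location C: residuals Station 1 80.1, Station 2 35.4, Station 3 18.3 → max 80.1 km
Location D: residuals Station 1 0.1, Station 2 0.1, Station 3 0.1 → max 0.1 km
Only Location D has all residuals ≈ 0.

Location D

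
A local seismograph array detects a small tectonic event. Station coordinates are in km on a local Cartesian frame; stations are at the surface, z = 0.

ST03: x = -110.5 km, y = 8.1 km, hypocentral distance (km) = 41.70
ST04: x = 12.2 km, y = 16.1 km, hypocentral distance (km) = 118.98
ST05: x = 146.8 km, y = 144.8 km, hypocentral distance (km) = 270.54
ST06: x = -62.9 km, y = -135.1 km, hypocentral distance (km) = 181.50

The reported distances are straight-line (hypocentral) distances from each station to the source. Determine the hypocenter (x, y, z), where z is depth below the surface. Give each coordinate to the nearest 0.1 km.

x ≈ -101.6 km, y ≈ 40.5 km, depth ≈ 24.7 km

Each station gives a sphere (x−x_i)² + (y−y_i)² + z² = d_i² (stations at z=0).
Subtracting the ST03 sphere from ST04 and ST05: z² cancels, leaving linear equations in x and y:
245.4 x + 16.0 y = -24285.16
514.6 x + 273.4 y = -41211.58
Solving: x ≈ -101.602, y ≈ 40.501 km (keep extra digits for the depth step; rounded: -101.6, 40.5).
Then from the ST03 sphere: z² = 41.70² − (x + 110.5)² − (y − 8.1)² with x = -101.602, y = 40.501, so z ≈ 24.696 ≈ 24.7 km.
Check against ST06 (with the unrounded solution): distance 181.50 ≈ 181.50 km. ✓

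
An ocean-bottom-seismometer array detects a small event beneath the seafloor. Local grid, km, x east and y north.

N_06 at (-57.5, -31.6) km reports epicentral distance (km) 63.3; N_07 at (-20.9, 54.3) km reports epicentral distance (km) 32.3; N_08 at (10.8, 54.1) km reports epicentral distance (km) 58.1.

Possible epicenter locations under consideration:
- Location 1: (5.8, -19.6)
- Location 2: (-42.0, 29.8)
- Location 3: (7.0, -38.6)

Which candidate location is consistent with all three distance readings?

Location 2

For each candidate, compare |candidate − station| to the reported distance:
Location 1: residuals N_06 1.1, N_07 46.3, N_08 15.8 → max 46.3 km
Location 2: residuals N_06 0.0, N_07 0.0, N_08 0.0 → max 0.0 km
Location 3: residuals N_06 1.6, N_07 64.7, N_08 34.7 → max 64.7 km
Only Location 2 has all residuals ≈ 0.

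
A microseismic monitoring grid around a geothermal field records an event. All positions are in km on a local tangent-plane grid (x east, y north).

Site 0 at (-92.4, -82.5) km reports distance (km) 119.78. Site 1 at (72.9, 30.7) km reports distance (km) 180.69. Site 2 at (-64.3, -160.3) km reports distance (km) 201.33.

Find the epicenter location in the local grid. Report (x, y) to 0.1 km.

x ≈ -107.7 km, y ≈ 36.3 km

Circle about each station: (x + 92.4)² + (y + 82.5)² = 119.78²; (x − 72.9)² + (y − 30.7)² = 180.69²; (x + 64.3)² + (y + 160.3)² = 201.33².
Subtracting the Site 0 equation from the Site 1 and Site 2 equations removes the quadratic terms:
330.6 x + 226.4 y = -27388.74
56.2 x − 155.6 y = -11699.95
Solving the 2×2 system: x ≈ -107.7, y ≈ 36.3 km.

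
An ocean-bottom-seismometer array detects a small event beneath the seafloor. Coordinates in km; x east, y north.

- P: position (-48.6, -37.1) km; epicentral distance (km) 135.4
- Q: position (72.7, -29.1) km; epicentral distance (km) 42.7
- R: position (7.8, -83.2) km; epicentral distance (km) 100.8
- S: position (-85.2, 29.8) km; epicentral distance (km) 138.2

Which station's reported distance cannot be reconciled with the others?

P

Solve using three stations at a time. Using Q, R, S (subtract circle equations pairwise → linear system) gives (x, y) ≈ (51.2, 7.8).
Distances from that point to each station vs reported:
  P: calculated 109.4 vs reported 135.4 → residual 26.0 km
  Q: calculated 42.7 vs reported 42.7 → residual 0.0 km
  R: calculated 100.8 vs reported 100.8 → residual 0.0 km
  S: calculated 138.2 vs reported 138.2 → residual 0.0 km
Q, R, S are mutually consistent (residuals ≈ 0); P is off by 26.0 km.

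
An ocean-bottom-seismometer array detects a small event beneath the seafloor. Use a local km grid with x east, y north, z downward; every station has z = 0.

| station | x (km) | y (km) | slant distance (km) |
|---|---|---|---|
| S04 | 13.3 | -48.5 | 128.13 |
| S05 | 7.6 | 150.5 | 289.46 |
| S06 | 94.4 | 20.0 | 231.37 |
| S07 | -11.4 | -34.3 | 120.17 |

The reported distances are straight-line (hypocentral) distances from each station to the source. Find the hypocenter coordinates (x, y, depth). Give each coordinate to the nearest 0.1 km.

x ≈ -84.8 km, y ≈ -121.0 km, depth ≈ 39.2 km

Each station gives a sphere (x−x_i)² + (y−y_i)² + z² = d_i² (stations at z=0).
Subtracting the S04 sphere from S05 and S06: z² cancels, leaving linear equations in x and y:
-11.4 x + 398.0 y = -47190.92
162.2 x + 137.0 y = -30332.56
Solving: x ≈ -84.807, y ≈ -120.999 km (keep extra digits for the depth step; rounded: -84.8, -121.0).
Then from the S04 sphere: z² = 128.13² − (x − 13.3)² − (y + 48.5)² with x = -84.807, y = -120.999, so z ≈ 39.194 ≈ 39.2 km.
Check against S07 (with the unrounded solution): distance 120.17 ≈ 120.17 km. ✓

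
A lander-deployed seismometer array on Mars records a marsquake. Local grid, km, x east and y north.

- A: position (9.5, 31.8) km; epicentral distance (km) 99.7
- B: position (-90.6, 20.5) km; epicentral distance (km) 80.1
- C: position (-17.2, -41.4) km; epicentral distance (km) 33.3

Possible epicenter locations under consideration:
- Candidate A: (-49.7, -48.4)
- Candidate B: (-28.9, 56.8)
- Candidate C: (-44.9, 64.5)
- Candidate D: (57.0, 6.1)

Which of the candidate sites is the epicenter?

For each candidate, compare |candidate − station| to the reported distance:
Candidate A: residuals A 0.0, B 0.0, C 0.1 → max 0.1 km
Candidate B: residuals A 53.9, B 8.5, C 65.6 → max 65.6 km
Candidate C: residuals A 36.2, B 16.7, C 76.2 → max 76.2 km
Candidate D: residuals A 45.7, B 68.2, C 54.8 → max 68.2 km
Only Candidate A has all residuals ≈ 0.

Candidate A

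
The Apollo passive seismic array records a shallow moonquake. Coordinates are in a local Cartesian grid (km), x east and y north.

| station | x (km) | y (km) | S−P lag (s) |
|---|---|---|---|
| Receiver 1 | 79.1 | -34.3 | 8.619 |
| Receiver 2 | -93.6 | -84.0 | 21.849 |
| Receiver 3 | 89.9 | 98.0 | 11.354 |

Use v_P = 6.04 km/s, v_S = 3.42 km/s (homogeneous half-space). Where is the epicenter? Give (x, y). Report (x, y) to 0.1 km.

Distance from S−P lag: d = Δt · v_P v_S / (v_P − v_S) = Δt · (6.04·3.42)/(6.04−3.42) ≈ 7.8843·Δt.
So d_Receiver 1 = 67.95, d_Receiver 2 = 172.26, d_Receiver 3 = 89.52 km.
Circle about each station: (x − 79.1)² + (y + 34.3)² = 67.95²; (x + 93.6)² + (y + 84.0)² = 172.26²; (x − 89.9)² + (y − 98.0)² = 89.52².
Subtracting pairs of circle equations eliminates x²+y² and gives linear equations (the radical axes):
-345.4 x − 99.4 y = -16672.65
21.6 x + 264.6 y = 6856.08
Solving the 2×2 system: x ≈ 41.8, y ≈ 22.5 km.
Check against Receiver 1 (with the unrounded x, y): √((x − 79.1)²+(y + 34.3)²) = 67.95 ≈ 67.95 km. ✓

(41.8, 22.5)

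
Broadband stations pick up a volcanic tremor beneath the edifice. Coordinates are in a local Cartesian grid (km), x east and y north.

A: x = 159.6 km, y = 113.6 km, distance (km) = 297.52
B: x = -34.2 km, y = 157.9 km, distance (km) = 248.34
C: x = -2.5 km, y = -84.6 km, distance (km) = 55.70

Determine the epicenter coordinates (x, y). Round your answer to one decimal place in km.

Circle about each station: (x − 159.6)² + (y − 113.6)² = 297.52²; (x + 34.2)² + (y − 157.9)² = 248.34²; (x + 2.5)² + (y + 84.6)² = 55.70².
Subtracting pairs of circle equations eliminates x²+y² and gives linear equations (the radical axes):
-387.6 x + 88.6 y = 14570.32
-324.2 x − 396.4 y = 54201.95
Solving the 2×2 system: x ≈ -58.0, y ≈ -89.3 km.

-58.0 km east, -89.3 km north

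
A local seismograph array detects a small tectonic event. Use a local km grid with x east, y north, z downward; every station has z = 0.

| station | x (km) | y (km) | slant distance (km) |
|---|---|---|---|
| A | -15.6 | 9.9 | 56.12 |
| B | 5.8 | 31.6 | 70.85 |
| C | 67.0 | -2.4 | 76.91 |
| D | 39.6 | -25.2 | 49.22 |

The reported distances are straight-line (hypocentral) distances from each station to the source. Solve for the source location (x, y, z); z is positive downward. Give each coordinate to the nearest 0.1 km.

x ≈ 3.8 km, y ≈ -30.9 km, depth ≈ 33.3 km

Each station gives a sphere (x−x_i)² + (y−y_i)² + z² = d_i² (stations at z=0).
Subtracting the A sphere from B and C: z² cancels, leaving linear equations in x and y:
42.8 x + 43.4 y = -1179.44
165.2 x − 24.6 y = 1387.70
Solving: x ≈ 3.796, y ≈ -30.919 km (keep extra digits for the depth step; rounded: 3.8, -30.9).
Then from the A sphere: z² = 56.12² − (x + 15.6)² − (y − 9.9)² with x = 3.796, y = -30.919, so z ≈ 33.272 ≈ 33.3 km.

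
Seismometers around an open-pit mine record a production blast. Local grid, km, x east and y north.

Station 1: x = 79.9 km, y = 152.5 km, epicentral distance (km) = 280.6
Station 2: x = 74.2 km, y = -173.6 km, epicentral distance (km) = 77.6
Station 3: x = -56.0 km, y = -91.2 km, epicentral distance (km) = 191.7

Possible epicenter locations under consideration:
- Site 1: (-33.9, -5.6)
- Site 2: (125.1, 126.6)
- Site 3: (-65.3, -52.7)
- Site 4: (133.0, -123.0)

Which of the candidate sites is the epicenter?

For each candidate, compare |candidate − station| to the reported distance:
Site 1: residuals Station 1 85.8, Station 2 122.2, Station 3 103.3 → max 122.2 km
Site 2: residuals Station 1 228.5, Station 2 226.9, Station 3 91.6 → max 228.5 km
Site 3: residuals Station 1 29.2, Station 2 107.0, Station 3 152.1 → max 152.1 km
Site 4: residuals Station 1 0.0, Station 2 0.0, Station 3 0.0 → max 0.0 km
Only Site 4 has all residuals ≈ 0.

Site 4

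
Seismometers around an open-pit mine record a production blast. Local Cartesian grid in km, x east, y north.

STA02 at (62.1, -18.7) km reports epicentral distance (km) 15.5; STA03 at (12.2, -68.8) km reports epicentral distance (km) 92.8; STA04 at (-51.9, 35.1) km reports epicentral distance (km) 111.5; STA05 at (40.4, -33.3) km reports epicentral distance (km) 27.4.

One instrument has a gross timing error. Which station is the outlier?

Solve using three stations at a time. Using STA02, STA04, STA05 (subtract circle equations pairwise → linear system) gives (x, y) ≈ (50.9, -8.0).
Distances from that point to each station vs reported:
  STA02: calculated 15.5 vs reported 15.5 → residual 0.0 km
  STA03: calculated 72.1 vs reported 92.8 → residual 20.7 km
  STA04: calculated 111.5 vs reported 111.5 → residual 0.0 km
  STA05: calculated 27.4 vs reported 27.4 → residual 0.0 km
STA02, STA04, STA05 are mutually consistent (residuals ≈ 0); STA03 is off by 20.7 km.

STA03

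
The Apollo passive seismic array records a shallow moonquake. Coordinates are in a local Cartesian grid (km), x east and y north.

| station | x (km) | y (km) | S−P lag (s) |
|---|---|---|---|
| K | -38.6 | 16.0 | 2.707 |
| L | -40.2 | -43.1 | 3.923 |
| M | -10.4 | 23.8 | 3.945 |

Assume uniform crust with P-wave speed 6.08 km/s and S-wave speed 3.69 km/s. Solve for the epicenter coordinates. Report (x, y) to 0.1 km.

Distance from S−P lag: d = Δt · v_P v_S / (v_P − v_S) = Δt · (6.08·3.69)/(6.08−3.69) ≈ 9.3871·Δt.
So d_K = 25.41, d_L = 36.83, d_M = 37.03 km.
Circle about each station: (x + 38.6)² + (y − 16.0)² = 25.41²; (x + 40.2)² + (y + 43.1)² = 36.83²; (x + 10.4)² + (y − 23.8)² = 37.03².
Subtracting the K equation from the L and M equations removes the quadratic terms:
-3.2 x − 118.2 y = 1016.91
56.4 x + 15.6 y = -1796.91
Solving the 2×2 system: x ≈ -29.7, y ≈ -7.8 km.

-29.7 km east, -7.8 km north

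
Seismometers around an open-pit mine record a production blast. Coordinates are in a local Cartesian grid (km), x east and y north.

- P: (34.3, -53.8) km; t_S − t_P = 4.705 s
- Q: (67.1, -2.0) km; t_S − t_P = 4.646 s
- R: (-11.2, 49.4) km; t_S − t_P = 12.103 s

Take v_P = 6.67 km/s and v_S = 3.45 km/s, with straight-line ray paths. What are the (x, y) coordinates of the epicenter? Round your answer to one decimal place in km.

Distance from S−P lag: d = Δt · v_P v_S / (v_P − v_S) = Δt · (6.67·3.45)/(6.67−3.45) ≈ 7.1464·Δt.
So d_P = 33.62, d_Q = 33.20, d_R = 86.49 km.
Circle about each station: (x − 34.3)² + (y + 53.8)² = 33.62²; (x − 67.1)² + (y + 2.0)² = 33.20²; (x + 11.2)² + (y − 49.4)² = 86.49².
Subtracting the P equation from the Q and R equations removes the quadratic terms:
65.6 x + 103.6 y = 463.54
-91.0 x + 206.4 y = -7855.35
Solving the 2×2 system: x ≈ 39.6, y ≈ -20.6 km.

x ≈ 39.6 km, y ≈ -20.6 km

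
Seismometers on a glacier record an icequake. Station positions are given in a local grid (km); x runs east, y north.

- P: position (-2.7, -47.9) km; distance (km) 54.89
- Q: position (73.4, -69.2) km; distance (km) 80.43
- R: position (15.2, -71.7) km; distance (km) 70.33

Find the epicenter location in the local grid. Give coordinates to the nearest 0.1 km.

(28.3, -2.6)

Circle about each station: (x + 2.7)² + (y + 47.9)² = 54.89²; (x − 73.4)² + (y + 69.2)² = 80.43²; (x − 15.2)² + (y + 71.7)² = 70.33².
Subtracting pairs of circle equations eliminates x²+y² and gives linear equations (the radical axes):
152.2 x − 42.6 y = 4418.43
35.8 x − 47.6 y = 1136.83
Solving the 2×2 system: x ≈ 28.3, y ≈ -2.6 km.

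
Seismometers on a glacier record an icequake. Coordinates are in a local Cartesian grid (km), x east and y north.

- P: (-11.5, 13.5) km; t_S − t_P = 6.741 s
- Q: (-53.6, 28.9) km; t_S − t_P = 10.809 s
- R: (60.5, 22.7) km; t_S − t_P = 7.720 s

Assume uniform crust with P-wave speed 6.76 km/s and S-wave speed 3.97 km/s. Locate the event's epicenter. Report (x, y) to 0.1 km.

Distance from S−P lag: d = Δt · v_P v_S / (v_P − v_S) = Δt · (6.76·3.97)/(6.76−3.97) ≈ 9.6191·Δt.
So d_P = 64.84, d_Q = 103.97, d_R = 74.26 km.
Circle about each station: (x + 11.5)² + (y − 13.5)² = 64.84²; (x + 53.6)² + (y − 28.9)² = 103.97²; (x − 60.5)² + (y − 22.7)² = 74.26².
Subtracting pairs of circle equations eliminates x²+y² and gives linear equations (the radical axes):
-84.2 x + 30.8 y = -3211.87
144.0 x + 18.4 y = 2550.72
Solving the 2×2 system: x ≈ 23.0, y ≈ -41.4 km.

23.0 km east, -41.4 km north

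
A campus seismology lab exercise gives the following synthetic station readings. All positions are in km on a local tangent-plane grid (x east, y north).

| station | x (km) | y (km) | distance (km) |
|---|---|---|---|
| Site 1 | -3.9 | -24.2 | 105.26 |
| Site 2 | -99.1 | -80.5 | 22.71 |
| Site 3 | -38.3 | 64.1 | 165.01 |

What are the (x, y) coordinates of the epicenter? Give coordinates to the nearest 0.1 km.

x ≈ -81.7 km, y ≈ -95.1 km

Circle about each station: (x + 3.9)² + (y + 24.2)² = 105.26²; (x + 99.1)² + (y + 80.5)² = 22.71²; (x + 38.3)² + (y − 64.1)² = 165.01².
Subtracting pairs of circle equations eliminates x²+y² and gives linear equations (the radical axes):
-190.4 x − 112.6 y = 26264.13
-68.8 x + 176.6 y = -11173.78
Solving the 2×2 system: x ≈ -81.7, y ≈ -95.1 km.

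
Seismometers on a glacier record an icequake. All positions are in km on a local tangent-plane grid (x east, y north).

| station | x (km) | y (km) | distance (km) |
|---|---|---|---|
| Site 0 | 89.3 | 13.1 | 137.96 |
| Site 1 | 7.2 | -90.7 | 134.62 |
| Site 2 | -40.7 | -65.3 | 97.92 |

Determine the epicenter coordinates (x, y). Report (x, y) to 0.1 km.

-47.3 km east, 32.4 km north

Circle about each station: (x − 89.3)² + (y − 13.1)² = 137.96²; (x − 7.2)² + (y + 90.7)² = 134.62²; (x + 40.7)² + (y + 65.3)² = 97.92².
Subtracting pairs of circle equations eliminates x²+y² and gives linear equations (the radical axes):
-164.2 x − 207.6 y = 1042.65
-260.0 x − 156.8 y = 7219.12
Solving the 2×2 system: x ≈ -47.3, y ≈ 32.4 km.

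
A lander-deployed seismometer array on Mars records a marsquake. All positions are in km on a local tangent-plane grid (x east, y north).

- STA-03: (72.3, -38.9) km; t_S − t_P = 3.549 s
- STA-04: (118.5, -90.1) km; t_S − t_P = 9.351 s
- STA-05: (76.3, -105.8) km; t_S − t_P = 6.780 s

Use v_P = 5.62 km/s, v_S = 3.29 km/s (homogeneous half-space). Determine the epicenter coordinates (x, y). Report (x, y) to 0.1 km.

Distance from S−P lag: d = Δt · v_P v_S / (v_P − v_S) = Δt · (5.62·3.29)/(5.62−3.29) ≈ 7.9355·Δt.
So d_STA-03 = 28.16, d_STA-04 = 74.21, d_STA-05 = 53.80 km.
Circle about each station: (x − 72.3)² + (y + 38.9)² = 28.16²; (x − 118.5)² + (y + 90.1)² = 74.21²; (x − 76.3)² + (y + 105.8)² = 53.80².
Subtracting the STA-03 equation from the STA-04 and STA-05 equations removes the quadratic terms:
92.4 x − 102.4 y = 10705.62
8.0 x − 133.8 y = 8173.38
Solving the 2×2 system: x ≈ 51.6, y ≈ -58.0 km.
Check against STA-03 (with the unrounded x, y): √((x − 72.3)²+(y + 38.9)²) = 28.18 ≈ 28.16 km. ✓

x ≈ 51.6 km, y ≈ -58.0 km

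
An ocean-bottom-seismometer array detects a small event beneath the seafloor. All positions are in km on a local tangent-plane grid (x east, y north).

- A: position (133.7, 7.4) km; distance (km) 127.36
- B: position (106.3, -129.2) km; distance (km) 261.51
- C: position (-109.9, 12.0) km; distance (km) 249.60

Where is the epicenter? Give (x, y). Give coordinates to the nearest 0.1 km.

Circle about each station: (x − 133.7)² + (y − 7.4)² = 127.36²; (x − 106.3)² + (y + 129.2)² = 261.51²; (x + 109.9)² + (y − 12.0)² = 249.60².
Subtracting the A equation from the B and C equations removes the quadratic terms:
-54.8 x − 273.2 y = -42105.03
-487.2 x + 9.2 y = -51788.03
Solving the 2×2 system: x ≈ 108.8, y ≈ 132.3 km.

x ≈ 108.8 km, y ≈ 132.3 km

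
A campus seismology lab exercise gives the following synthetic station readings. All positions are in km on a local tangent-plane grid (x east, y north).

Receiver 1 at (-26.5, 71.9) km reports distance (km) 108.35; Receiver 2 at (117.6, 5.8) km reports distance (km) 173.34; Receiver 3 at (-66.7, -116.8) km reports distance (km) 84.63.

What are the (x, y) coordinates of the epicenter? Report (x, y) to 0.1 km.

-51.2 km east, -33.6 km north

Circle about each station: (x + 26.5)² + (y − 71.9)² = 108.35²; (x − 117.6)² + (y − 5.8)² = 173.34²; (x + 66.7)² + (y + 116.8)² = 84.63².
Subtracting pairs of circle equations eliminates x²+y² and gives linear equations (the radical axes):
288.2 x − 132.2 y = -10315.49
-80.4 x − 377.4 y = 16796.76
Solving the 2×2 system: x ≈ -51.2, y ≈ -33.6 km.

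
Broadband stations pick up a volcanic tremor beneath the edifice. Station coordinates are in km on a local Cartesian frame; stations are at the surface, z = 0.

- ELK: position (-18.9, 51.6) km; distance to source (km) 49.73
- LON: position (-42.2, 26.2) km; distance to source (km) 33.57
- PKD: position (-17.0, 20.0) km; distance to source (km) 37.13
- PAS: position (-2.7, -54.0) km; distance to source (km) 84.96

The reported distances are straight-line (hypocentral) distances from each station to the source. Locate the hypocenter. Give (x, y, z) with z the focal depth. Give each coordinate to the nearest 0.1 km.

Each station gives a sphere (x−x_i)² + (y−y_i)² + z² = d_i² (stations at z=0).
Subtracting the ELK sphere from LON and PKD: z² cancels, leaving linear equations in x and y:
-46.6 x − 50.8 y = 793.64
3.8 x − 63.2 y = -1236.33
Solving: x ≈ -35.997, y ≈ 17.398 km (keep extra digits for the depth step; rounded: -36.0, 17.4).
Then from the ELK sphere: z² = 49.73² − (x + 18.9)² − (y − 51.6)² with x = -35.997, y = 17.398, so z ≈ 31.796 ≈ 31.8 km.

(-36.0, 17.4, 31.8)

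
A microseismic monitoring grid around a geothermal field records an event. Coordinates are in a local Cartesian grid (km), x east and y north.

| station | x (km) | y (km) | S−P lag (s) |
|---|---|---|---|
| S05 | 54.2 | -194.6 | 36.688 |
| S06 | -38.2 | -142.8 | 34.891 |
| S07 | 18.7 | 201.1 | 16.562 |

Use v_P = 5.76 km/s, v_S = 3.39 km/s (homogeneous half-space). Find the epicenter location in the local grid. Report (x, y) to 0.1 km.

Distance from S−P lag: d = Δt · v_P v_S / (v_P − v_S) = Δt · (5.76·3.39)/(5.76−3.39) ≈ 8.2390·Δt.
So d_S05 = 302.27, d_S06 = 287.47, d_S07 = 136.45 km.
Circle about each station: (x − 54.2)² + (y + 194.6)² = 302.27²; (x + 38.2)² + (y + 142.8)² = 287.47²; (x − 18.7)² + (y − 201.1)² = 136.45².
Subtracting the S05 equation from the S06 and S07 equations removes the quadratic terms:
-184.8 x + 103.6 y = -10227.57
-71.0 x + 791.4 y = 72732.65
Solving the 2×2 system: x ≈ 112.5, y ≈ 102.0 km.

x ≈ 112.5 km, y ≈ 102.0 km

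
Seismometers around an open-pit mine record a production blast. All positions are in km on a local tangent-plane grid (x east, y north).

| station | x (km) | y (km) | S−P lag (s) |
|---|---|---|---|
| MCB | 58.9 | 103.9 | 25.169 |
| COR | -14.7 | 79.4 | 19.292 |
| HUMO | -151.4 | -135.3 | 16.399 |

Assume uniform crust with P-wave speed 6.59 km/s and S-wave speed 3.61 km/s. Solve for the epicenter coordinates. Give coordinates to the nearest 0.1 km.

-36.2 km east, -73.1 km north

Distance from S−P lag: d = Δt · v_P v_S / (v_P − v_S) = Δt · (6.59·3.61)/(6.59−3.61) ≈ 7.9832·Δt.
So d_MCB = 200.93, d_COR = 154.01, d_HUMO = 130.92 km.
Circle about each station: (x − 58.9)² + (y − 103.9)² = 200.93²; (x + 14.7)² + (y − 79.4)² = 154.01²; (x + 151.4)² + (y + 135.3)² = 130.92².
Subtracting pairs of circle equations eliminates x²+y² and gives linear equations (the radical axes):
-147.2 x − 49.0 y = 8909.81
-420.6 x − 478.4 y = 50196.45
Solving the 2×2 system: x ≈ -36.2, y ≈ -73.1 km.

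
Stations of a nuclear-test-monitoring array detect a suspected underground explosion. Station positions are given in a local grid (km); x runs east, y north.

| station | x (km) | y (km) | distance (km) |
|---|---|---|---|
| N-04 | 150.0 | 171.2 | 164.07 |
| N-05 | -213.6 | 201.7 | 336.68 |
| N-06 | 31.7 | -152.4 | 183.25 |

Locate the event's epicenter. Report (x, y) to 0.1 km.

Circle about each station: (x − 150.0)² + (y − 171.2)² = 164.07²; (x + 213.6)² + (y − 201.7)² = 336.68²; (x − 31.7)² + (y + 152.4)² = 183.25².
Subtracting pairs of circle equations eliminates x²+y² and gives linear equations (the radical axes):
-727.2 x + 61.0 y = -51936.05
-236.6 x − 647.2 y = -34240.39
Solving the 2×2 system: x ≈ 73.6, y ≈ 26.0 km.

73.6 km east, 26.0 km north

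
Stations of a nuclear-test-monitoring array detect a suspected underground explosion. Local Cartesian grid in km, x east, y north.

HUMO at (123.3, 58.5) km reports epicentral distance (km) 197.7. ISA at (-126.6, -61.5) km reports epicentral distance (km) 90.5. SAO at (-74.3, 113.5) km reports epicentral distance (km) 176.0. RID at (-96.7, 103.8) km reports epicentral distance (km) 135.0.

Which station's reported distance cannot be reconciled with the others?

RID

Solve using three stations at a time. Using HUMO, ISA, SAO (subtract circle equations pairwise → linear system) gives (x, y) ≈ (-36.2, -58.3).
Distances from that point to each station vs reported:
  HUMO: calculated 197.7 vs reported 197.7 → residual 0.0 km
  ISA: calculated 90.5 vs reported 90.5 → residual 0.0 km
  SAO: calculated 176.0 vs reported 176.0 → residual 0.0 km
  RID: calculated 173.0 vs reported 135.0 → residual 38.0 km
HUMO, ISA, SAO are mutually consistent (residuals ≈ 0); RID is off by 38.0 km.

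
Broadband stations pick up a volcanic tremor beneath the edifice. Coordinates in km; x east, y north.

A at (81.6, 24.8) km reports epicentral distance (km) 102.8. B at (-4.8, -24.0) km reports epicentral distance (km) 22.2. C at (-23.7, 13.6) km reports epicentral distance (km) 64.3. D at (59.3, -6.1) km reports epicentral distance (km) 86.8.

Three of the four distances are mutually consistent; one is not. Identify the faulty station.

Solve using three stations at a time. Using A, B, C (subtract circle equations pairwise → linear system) gives (x, y) ≈ (5.1, -43.9).
Distances from that point to each station vs reported:
  A: calculated 102.8 vs reported 102.8 → residual 0.0 km
  B: calculated 22.2 vs reported 22.2 → residual 0.0 km
  C: calculated 64.3 vs reported 64.3 → residual 0.0 km
  D: calculated 66.1 vs reported 86.8 → residual 20.7 km
A, B, C are mutually consistent (residuals ≈ 0); D is off by 20.7 km.

D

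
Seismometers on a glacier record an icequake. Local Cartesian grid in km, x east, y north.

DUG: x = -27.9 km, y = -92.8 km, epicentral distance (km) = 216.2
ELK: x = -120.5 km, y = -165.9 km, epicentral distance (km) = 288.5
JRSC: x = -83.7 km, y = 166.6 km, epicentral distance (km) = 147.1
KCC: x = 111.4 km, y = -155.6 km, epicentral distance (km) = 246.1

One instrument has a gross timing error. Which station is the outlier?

Solve using three stations at a time. Using ELK, JRSC, KCC (subtract circle equations pairwise → linear system) gives (x, y) ≈ (33.7, 77.9).
Distances from that point to each station vs reported:
  DUG: calculated 181.5 vs reported 216.2 → residual 34.7 km
  ELK: calculated 288.5 vs reported 288.5 → residual 0.0 km
  JRSC: calculated 147.1 vs reported 147.1 → residual 0.0 km
  KCC: calculated 246.1 vs reported 246.1 → residual 0.0 km
ELK, JRSC, KCC are mutually consistent (residuals ≈ 0); DUG is off by 34.7 km.

DUG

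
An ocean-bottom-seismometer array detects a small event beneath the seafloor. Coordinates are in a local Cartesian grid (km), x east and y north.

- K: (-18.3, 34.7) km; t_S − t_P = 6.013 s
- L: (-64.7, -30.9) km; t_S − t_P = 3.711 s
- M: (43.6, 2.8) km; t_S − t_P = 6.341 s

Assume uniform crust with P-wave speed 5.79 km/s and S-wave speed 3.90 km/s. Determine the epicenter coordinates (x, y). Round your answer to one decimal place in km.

Distance from S−P lag: d = Δt · v_P v_S / (v_P − v_S) = Δt · (5.79·3.90)/(5.79−3.90) ≈ 11.9476·Δt.
So d_K = 71.84, d_L = 44.34, d_M = 75.76 km.
Circle about each station: (x + 18.3)² + (y − 34.7)² = 71.84²; (x + 64.7)² + (y + 30.9)² = 44.34²; (x − 43.6)² + (y − 2.8)² = 75.76².
Subtracting the K equation from the L and M equations removes the quadratic terms:
-92.8 x − 131.2 y = 6796.87
123.8 x − 63.8 y = -208.77
Solving the 2×2 system: x ≈ -20.8, y ≈ -37.1 km.
Check against K (with the unrounded x, y): √((x + 18.3)²+(y − 34.7)²) = 71.84 ≈ 71.84 km. ✓

x ≈ -20.8 km, y ≈ -37.1 km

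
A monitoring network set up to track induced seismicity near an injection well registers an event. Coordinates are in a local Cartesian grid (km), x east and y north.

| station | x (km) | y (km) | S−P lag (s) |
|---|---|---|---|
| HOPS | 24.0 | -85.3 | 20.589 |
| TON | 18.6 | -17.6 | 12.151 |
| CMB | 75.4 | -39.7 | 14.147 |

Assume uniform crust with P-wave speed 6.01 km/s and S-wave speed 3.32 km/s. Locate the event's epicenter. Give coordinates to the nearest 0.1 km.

Distance from S−P lag: d = Δt · v_P v_S / (v_P − v_S) = Δt · (6.01·3.32)/(6.01−3.32) ≈ 7.4175·Δt.
So d_HOPS = 152.72, d_TON = 90.13, d_CMB = 104.94 km.
Circle about each station: (x − 24.0)² + (y + 85.3)² = 152.72²; (x − 18.6)² + (y + 17.6)² = 90.13²; (x − 75.4)² + (y + 39.7)² = 104.94².
Subtracting the HOPS equation from the TON and CMB equations removes the quadratic terms:
-10.8 x + 135.4 y = 8003.61
102.8 x + 91.2 y = 11720.15
Solving the 2×2 system: x ≈ 57.5, y ≈ 63.7 km.
Check against HOPS (with the unrounded x, y): √((x − 24.0)²+(y + 85.3)²) = 152.72 ≈ 152.72 km. ✓

x ≈ 57.5 km, y ≈ 63.7 km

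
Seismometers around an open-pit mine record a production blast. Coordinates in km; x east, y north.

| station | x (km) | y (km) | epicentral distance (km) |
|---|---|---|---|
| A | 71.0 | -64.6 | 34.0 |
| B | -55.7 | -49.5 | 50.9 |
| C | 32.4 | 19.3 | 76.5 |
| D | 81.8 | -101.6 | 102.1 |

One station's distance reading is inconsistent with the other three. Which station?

A

Solve using three stations at a time. Using B, C, D (subtract circle equations pairwise → linear system) gives (x, y) ≈ (-4.8, -47.5).
Distances from that point to each station vs reported:
  A: calculated 77.7 vs reported 34.0 → residual 43.7 km
  B: calculated 50.9 vs reported 50.9 → residual 0.0 km
  C: calculated 76.5 vs reported 76.5 → residual 0.0 km
  D: calculated 102.1 vs reported 102.1 → residual 0.0 km
B, C, D are mutually consistent (residuals ≈ 0); A is off by 43.7 km.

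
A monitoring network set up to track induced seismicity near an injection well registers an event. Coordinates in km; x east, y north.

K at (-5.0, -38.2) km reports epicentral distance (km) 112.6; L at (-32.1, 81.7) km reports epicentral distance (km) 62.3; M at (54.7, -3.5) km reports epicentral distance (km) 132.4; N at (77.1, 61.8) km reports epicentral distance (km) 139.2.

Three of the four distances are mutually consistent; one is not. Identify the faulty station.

L

Solve using three stations at a time. Using K, M, N (subtract circle equations pairwise → linear system) gives (x, y) ≈ (-62.2, 58.9).
Distances from that point to each station vs reported:
  K: calculated 112.7 vs reported 112.6 → residual 0.1 km
  L: calculated 37.7 vs reported 62.3 → residual 24.6 km
  M: calculated 132.5 vs reported 132.4 → residual 0.1 km
  N: calculated 139.3 vs reported 139.2 → residual 0.1 km
K, M, N are mutually consistent (residuals ≈ 0); L is off by 24.6 km.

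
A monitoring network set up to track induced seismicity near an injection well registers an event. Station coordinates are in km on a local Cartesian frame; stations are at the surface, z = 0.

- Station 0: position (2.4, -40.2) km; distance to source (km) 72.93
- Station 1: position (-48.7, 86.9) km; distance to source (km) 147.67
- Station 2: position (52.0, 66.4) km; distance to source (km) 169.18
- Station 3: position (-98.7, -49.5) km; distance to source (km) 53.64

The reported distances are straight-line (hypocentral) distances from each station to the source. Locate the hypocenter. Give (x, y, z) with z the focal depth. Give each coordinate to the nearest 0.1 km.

Each station gives a sphere (x−x_i)² + (y−y_i)² + z² = d_i² (stations at z=0).
Subtracting the Station 0 sphere from Station 1 and Station 2: z² cancels, leaving linear equations in x and y:
-102.2 x + 254.2 y = -8186.14
99.2 x + 213.2 y = -17811.93
Solving: x ≈ -59.195, y ≈ -56.003 km (keep extra digits for the depth step; rounded: -59.2, -56.0).
Then from the Station 0 sphere: z² = 72.93² − (x − 2.4)² − (y + 40.2)² with x = -59.195, y = -56.003, so z ≈ 35.709 ≈ 35.7 km.
Check against Station 3 (with the unrounded solution): distance 53.65 ≈ 53.64 km. ✓

(-59.2, -56.0, 35.7)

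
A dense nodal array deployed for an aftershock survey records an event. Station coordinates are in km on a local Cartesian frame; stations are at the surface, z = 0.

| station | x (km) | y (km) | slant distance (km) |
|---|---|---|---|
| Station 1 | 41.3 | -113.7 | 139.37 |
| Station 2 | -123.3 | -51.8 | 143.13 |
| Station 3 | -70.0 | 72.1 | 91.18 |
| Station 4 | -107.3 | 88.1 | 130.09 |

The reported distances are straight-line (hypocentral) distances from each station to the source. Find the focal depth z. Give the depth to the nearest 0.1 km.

21.3 km

Each station gives a sphere (x−x_i)² + (y−y_i)² + z² = d_i² (stations at z=0).
Subtracting the Station 1 sphere from Station 2 and Station 3: z² cancels, leaving linear equations in x and y:
-329.2 x + 123.8 y = 2190.55
-222.6 x + 371.6 y = 6575.23
Solving: x ≈ 0.000, y ≈ 17.694 km (keep extra digits for the depth step; rounded: 0.0, 17.7).
Then from the Station 1 sphere: z² = 139.37² − (x − 41.3)² − (y + 113.7)² with x = 0.000, y = 17.694, so z ≈ 21.305 ≈ 21.3 km.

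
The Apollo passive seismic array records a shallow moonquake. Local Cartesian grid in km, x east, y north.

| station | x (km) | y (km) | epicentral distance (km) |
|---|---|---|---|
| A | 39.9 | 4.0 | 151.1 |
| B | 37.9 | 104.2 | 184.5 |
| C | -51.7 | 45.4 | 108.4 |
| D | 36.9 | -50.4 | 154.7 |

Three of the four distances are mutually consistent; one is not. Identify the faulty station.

Solve using three stations at a time. Using A, B, D (subtract circle equations pairwise → linear system) gives (x, y) ≈ (-111.2, -4.8).
Distances from that point to each station vs reported:
  A: calculated 151.4 vs reported 151.1 → residual 0.3 km
  B: calculated 184.7 vs reported 184.5 → residual 0.2 km
  C: calculated 77.9 vs reported 108.4 → residual 30.5 km
  D: calculated 155.0 vs reported 154.7 → residual 0.3 km
A, B, D are mutually consistent (residuals ≈ 0); C is off by 30.5 km.

C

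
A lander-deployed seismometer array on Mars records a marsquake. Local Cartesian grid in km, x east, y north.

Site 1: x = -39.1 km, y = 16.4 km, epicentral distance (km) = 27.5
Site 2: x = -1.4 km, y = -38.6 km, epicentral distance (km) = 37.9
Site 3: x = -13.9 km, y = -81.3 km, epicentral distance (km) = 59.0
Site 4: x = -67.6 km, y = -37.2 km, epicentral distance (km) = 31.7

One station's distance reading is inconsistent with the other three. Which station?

Solve using three stations at a time. Using Site 2, Site 3, Site 4 (subtract circle equations pairwise → linear system) gives (x, y) ≈ (-37.5, -27.3).
Distances from that point to each station vs reported:
  Site 1: calculated 43.7 vs reported 27.5 → residual 16.2 km
  Site 2: calculated 37.9 vs reported 37.9 → residual 0.0 km
  Site 3: calculated 59.0 vs reported 59.0 → residual 0.0 km
  Site 4: calculated 31.7 vs reported 31.7 → residual 0.0 km
Site 2, Site 3, Site 4 are mutually consistent (residuals ≈ 0); Site 1 is off by 16.2 km.

Site 1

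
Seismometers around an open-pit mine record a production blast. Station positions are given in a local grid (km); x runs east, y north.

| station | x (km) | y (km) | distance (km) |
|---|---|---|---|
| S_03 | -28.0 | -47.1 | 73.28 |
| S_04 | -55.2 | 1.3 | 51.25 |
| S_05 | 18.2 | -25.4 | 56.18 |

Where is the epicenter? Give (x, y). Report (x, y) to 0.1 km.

(-9.1, 23.7)

Circle about each station: (x + 28.0)² + (y + 47.1)² = 73.28²; (x + 55.2)² + (y − 1.3)² = 51.25²; (x − 18.2)² + (y + 25.4)² = 56.18².
Subtracting pairs of circle equations eliminates x²+y² and gives linear equations (the radical axes):
-54.4 x + 96.8 y = 2789.72
92.4 x + 43.4 y = 187.76
Solving the 2×2 system: x ≈ -9.1, y ≈ 23.7 km.
Check against S_03 (with the unrounded x, y): √((x + 28.0)²+(y + 47.1)²) = 73.28 ≈ 73.28 km. ✓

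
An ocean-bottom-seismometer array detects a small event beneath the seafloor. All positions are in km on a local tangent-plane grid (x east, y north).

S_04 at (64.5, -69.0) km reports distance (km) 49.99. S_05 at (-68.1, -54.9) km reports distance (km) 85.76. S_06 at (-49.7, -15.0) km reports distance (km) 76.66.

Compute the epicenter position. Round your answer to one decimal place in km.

(17.6, -51.7)

Circle about each station: (x − 64.5)² + (y + 69.0)² = 49.99²; (x + 68.1)² + (y + 54.9)² = 85.76²; (x + 49.7)² + (y + 15.0)² = 76.66².
Subtracting the S_04 equation from the S_05 and S_06 equations removes the quadratic terms:
-265.2 x + 28.2 y = -6125.41
-228.4 x + 108.0 y = -9603.92
Solving the 2×2 system: x ≈ 17.6, y ≈ -51.7 km.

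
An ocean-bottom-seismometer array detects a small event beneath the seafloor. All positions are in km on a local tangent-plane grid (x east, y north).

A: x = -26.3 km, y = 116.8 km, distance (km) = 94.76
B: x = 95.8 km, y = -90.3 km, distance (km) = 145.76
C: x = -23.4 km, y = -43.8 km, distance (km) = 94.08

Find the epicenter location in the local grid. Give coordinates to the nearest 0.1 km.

24.8 km east, 37.0 km north

Circle about each station: (x + 26.3)² + (y − 116.8)² = 94.76²; (x − 95.8)² + (y + 90.3)² = 145.76²; (x + 23.4)² + (y + 43.8)² = 94.08².
Subtracting the A equation from the B and C equations removes the quadratic terms:
244.2 x − 414.2 y = -9268.72
5.8 x − 321.2 y = -11739.52
Solving the 2×2 system: x ≈ 24.8, y ≈ 37.0 km.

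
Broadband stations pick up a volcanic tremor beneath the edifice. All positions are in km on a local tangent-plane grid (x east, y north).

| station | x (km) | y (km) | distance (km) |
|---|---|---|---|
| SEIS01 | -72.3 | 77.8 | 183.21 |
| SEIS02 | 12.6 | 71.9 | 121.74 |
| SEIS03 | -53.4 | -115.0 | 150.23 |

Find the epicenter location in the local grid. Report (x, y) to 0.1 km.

Circle about each station: (x + 72.3)² + (y − 77.8)² = 183.21²; (x − 12.6)² + (y − 71.9)² = 121.74²; (x + 53.4)² + (y + 115.0)² = 150.23².
Subtracting the SEIS01 equation from the SEIS02 and SEIS03 equations removes the quadratic terms:
169.8 x − 11.8 y = 12793.52
37.8 x − 385.6 y = 15793.28
Solving the 2×2 system: x ≈ 73.0, y ≈ -33.8 km.

(73.0, -33.8)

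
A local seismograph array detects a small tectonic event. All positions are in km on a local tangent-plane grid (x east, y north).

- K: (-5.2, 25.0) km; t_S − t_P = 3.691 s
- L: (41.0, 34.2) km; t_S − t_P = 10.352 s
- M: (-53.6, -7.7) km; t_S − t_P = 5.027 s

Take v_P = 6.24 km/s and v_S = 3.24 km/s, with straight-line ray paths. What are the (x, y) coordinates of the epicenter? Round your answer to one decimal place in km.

Distance from S−P lag: d = Δt · v_P v_S / (v_P − v_S) = Δt · (6.24·3.24)/(6.24−3.24) ≈ 6.7392·Δt.
So d_K = 24.87, d_L = 69.76, d_M = 33.88 km.
Circle about each station: (x + 5.2)² + (y − 25.0)² = 24.87²; (x − 41.0)² + (y − 34.2)² = 69.76²; (x + 53.6)² + (y + 7.7)² = 33.88².
Subtracting pairs of circle equations eliminates x²+y² and gives linear equations (the radical axes):
92.4 x + 18.4 y = -2049.34
-96.8 x − 65.4 y = 1750.87
Solving the 2×2 system: x ≈ -23.9, y ≈ 8.6 km.
Check against K (with the unrounded x, y): √((x + 5.2)²+(y − 25.0)²) = 24.87 ≈ 24.87 km. ✓

x ≈ -23.9 km, y ≈ 8.6 km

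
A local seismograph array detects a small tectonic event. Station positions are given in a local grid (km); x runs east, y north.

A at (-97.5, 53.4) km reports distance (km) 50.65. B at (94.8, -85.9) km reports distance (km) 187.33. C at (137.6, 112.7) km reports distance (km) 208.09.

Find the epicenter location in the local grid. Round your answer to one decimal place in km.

(-53.0, 29.2)

Circle about each station: (x + 97.5)² + (y − 53.4)² = 50.65²; (x − 94.8)² + (y + 85.9)² = 187.33²; (x − 137.6)² + (y − 112.7)² = 208.09².
Subtracting pairs of circle equations eliminates x²+y² and gives linear equations (the radical axes):
384.6 x − 278.6 y = -28519.07
470.2 x + 118.6 y = -21458.79
Solving the 2×2 system: x ≈ -53.0, y ≈ 29.2 km.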